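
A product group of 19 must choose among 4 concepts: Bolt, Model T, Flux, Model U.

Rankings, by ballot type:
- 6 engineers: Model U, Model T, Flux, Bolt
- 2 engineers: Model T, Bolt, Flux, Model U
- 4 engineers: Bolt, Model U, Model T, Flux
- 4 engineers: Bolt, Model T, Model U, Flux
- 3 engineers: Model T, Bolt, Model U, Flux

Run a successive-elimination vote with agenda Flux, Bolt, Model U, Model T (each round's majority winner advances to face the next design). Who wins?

Round 1: Flux vs Bolt — 6–13, Bolt advances.
Round 2: Bolt vs Model U — 13–6, Bolt advances.
Round 3: Bolt vs Model T — 8–11, Model T advances.
The agenda winner is Model T.

Model T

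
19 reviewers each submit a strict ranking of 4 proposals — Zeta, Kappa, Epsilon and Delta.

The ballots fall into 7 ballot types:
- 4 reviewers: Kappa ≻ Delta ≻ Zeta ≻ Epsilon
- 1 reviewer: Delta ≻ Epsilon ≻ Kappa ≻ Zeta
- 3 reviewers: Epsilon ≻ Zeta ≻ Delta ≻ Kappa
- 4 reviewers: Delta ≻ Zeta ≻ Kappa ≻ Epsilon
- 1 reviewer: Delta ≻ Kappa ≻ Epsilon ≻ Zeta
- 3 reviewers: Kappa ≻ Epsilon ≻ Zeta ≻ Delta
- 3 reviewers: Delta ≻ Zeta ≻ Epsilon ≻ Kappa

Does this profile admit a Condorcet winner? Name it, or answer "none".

Check each pair by majority over 19 ballots:
Zeta vs Kappa: Zeta wins 10–9.
Zeta vs Epsilon: 4+4+3 = 11 for Zeta, 8 for Epsilon — Zeta by 11–8.
Zeta vs Delta: Zeta preferred on 3+3 = 6 ballots; Delta wins 13–6.
Kappa–Epsilon: Kappa 12–7.
Kappa vs Delta: 7 to 12, Delta.
Epsilon vs Delta: 6 to 13, Delta.
Delta wins every pairwise contest, so Delta is the Condorcet winner.

Delta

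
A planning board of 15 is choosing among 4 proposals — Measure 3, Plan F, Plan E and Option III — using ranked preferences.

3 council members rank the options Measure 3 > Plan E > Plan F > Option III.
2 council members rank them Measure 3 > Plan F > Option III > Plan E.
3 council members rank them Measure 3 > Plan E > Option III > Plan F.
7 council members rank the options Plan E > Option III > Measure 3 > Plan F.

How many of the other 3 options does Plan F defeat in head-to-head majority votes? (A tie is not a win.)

Plan F against each rival (15 council members):
Plan F–Measure 3: Measure 3 15–0.
Plan F vs Plan E: Plan F preferred on 2 ballots; Plan E wins 13–2.
Plan F–Option III: Option III 10–5.
Plan F beats no one; loses to Measure 3, Plan E, Option III — 0 pairwise wins.

0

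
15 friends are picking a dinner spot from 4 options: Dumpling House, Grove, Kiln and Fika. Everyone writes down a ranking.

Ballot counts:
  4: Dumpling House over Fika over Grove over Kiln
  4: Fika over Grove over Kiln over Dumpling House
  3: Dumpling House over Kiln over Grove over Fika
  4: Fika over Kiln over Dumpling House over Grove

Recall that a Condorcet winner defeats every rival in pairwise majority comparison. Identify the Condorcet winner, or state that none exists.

Fika

Head-to-head results (15 friends):
Dumpling House vs Grove: Dumpling House wins 11–4.
Dumpling House vs Kiln: Kiln, 8–7.
Dumpling House vs Fika: Fika, 8–7.
Grove vs Kiln: Grove wins 8–7.
Grove vs Fika: Fika wins 12–3.
Kiln–Fika: Fika 12–3.
Fika wins every pairwise contest, so Fika is the Condorcet winner.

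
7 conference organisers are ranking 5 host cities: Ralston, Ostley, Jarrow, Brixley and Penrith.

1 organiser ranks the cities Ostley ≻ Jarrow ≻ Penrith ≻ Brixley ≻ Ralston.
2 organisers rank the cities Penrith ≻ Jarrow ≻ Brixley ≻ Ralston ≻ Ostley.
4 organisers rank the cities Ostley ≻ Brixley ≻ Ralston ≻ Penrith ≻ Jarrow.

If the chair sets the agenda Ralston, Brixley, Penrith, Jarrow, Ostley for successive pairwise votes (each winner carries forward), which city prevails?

Round 1: Ralston vs Brixley — 0–7, Brixley advances.
Round 2: Brixley vs Penrith — 4–3, Brixley advances.
Round 3: Brixley vs Jarrow — 4–3, Brixley advances.
Round 4: Brixley vs Ostley — 2–5, Ostley advances.
Ostley survives the agenda.

Ostley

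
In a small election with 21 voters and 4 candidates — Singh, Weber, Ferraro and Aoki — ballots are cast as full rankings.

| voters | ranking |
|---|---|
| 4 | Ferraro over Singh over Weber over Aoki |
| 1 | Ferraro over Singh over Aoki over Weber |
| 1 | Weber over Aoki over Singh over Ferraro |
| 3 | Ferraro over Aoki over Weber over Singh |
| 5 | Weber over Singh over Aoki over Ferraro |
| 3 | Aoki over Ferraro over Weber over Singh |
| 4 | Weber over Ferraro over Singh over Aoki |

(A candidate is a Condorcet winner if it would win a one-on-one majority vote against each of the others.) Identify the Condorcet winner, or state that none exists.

Check each pair by majority over 21 ballots:
Singh vs Weber: Weber wins 16–5.
Singh–Ferraro: Ferraro 15–6.
Singh vs Aoki: Singh is ranked higher on 4+1+5+4 = 14 ballots, Aoki on 7. Singh wins 14–7.
Weber vs Ferraro: 10 to 11, Ferraro.
Weber–Aoki: Weber 14–7.
Ferraro vs Aoki: Ferraro wins 12–9.
Ferraro wins every pairwise contest, so Ferraro is the Condorcet winner.

Ferraro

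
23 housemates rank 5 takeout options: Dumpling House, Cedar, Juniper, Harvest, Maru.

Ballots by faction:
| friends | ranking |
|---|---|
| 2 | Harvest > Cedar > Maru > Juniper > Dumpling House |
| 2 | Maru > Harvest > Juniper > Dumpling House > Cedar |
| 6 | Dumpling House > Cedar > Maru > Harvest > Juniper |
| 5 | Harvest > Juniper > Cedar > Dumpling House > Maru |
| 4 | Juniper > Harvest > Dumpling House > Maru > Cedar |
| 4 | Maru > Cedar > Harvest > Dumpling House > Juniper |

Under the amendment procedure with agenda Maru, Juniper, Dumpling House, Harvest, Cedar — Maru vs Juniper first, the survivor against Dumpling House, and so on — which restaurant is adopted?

Harvest

Round 1: Maru vs Juniper — 14–9, Maru advances.
Round 2: Maru vs Dumpling House — 8–15, Dumpling House advances.
Round 3: Dumpling House vs Harvest — 6–17, Harvest advances.
Round 4: Harvest vs Cedar — 13–10, Harvest advances.
Harvest survives the agenda.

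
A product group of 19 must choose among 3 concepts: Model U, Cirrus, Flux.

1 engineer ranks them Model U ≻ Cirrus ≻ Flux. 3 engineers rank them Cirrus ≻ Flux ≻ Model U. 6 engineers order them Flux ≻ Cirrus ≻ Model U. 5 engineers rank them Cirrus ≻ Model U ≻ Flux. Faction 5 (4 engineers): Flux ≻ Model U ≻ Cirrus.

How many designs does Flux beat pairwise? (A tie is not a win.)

2

Flux against each rival (19 engineers):
Flux vs Model U: 13 to 6, Flux.
Flux vs Cirrus: Flux, 10–9.
Flux beats Model U, Cirrus — 2 pairwise wins.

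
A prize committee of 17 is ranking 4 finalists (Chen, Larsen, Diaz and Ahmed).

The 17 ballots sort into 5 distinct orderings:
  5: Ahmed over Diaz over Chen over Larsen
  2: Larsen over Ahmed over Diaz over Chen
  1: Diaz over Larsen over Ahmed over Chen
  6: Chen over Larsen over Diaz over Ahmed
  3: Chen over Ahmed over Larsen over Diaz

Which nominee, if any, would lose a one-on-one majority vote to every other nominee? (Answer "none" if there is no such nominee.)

Pairwise majorities:
Chen vs Larsen: Chen wins 14–3.
Chen vs Diaz: 6+3 = 9 for Chen, 8 for Diaz — Chen by 9–8.
Chen vs Ahmed: Chen wins 9–8.
Larsen vs Diaz: 2+6+3 = 11 for Larsen, 6 for Diaz — Larsen by 11–6.
Larsen–Ahmed: Larsen 9–8.
Diaz vs Ahmed: Diaz preferred on 1+6 = 7 ballots; Ahmed wins 10–7.
Diaz is beaten in every head-to-head and is the Condorcet loser.

Diaz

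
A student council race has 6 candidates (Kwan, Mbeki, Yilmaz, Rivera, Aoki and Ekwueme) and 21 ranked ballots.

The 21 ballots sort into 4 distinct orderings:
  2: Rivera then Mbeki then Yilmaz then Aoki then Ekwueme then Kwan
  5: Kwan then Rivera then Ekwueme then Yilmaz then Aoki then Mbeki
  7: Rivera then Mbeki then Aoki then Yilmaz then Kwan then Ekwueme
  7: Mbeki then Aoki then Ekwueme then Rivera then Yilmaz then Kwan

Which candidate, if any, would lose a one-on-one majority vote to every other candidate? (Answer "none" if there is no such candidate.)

none

Head-to-head results (21 voters):
Kwan vs Mbeki: Mbeki, 16–5.
Kwan vs Yilmaz: 5 for Kwan, 16 for Yilmaz — Yilmaz by 16–5.
Kwan vs Rivera: Kwan is ranked higher on 5 ballots, Rivera on 16. Rivera wins 16–5.
Kwan–Aoki: Aoki 16–5.
Kwan vs Ekwueme: Kwan preferred on 5+7 = 12 ballots; Kwan wins 12–9.
Mbeki vs Yilmaz: Mbeki is ranked higher on 2+7+7 = 16 ballots, Yilmaz on 5. Mbeki wins 16–5.
Mbeki vs Rivera: 7 to 14, Rivera.
Mbeki–Aoki: Mbeki 16–5.
Mbeki vs Ekwueme: 2+7+7 = 16 for Mbeki, 5 for Ekwueme — Mbeki by 16–5.
Yilmaz vs Rivera: Rivera wins 21–0.
Yilmaz vs Aoki: Yilmaz preferred on 2+5 = 7 ballots; Aoki wins 14–7.
Yilmaz vs Ekwueme: 2+7 = 9 for Yilmaz, 12 for Ekwueme — Ekwueme by 12–9.
Rivera vs Aoki: 2+5+7 = 14 for Rivera, 7 for Aoki — Rivera by 14–7.
Rivera vs Ekwueme: Rivera preferred on 2+5+7 = 14 ballots; Rivera wins 14–7.
Aoki vs Ekwueme: Aoki is ranked higher on 2+7+7 = 16 ballots, Ekwueme on 5. Aoki wins 16–5.
No candidate is winless: Kwan beats Ekwueme; Mbeki beats Kwan; Yilmaz beats Kwan; Rivera beats Kwan; Aoki beats Kwan; Ekwueme beats Yilmaz. There is no Condorcet loser.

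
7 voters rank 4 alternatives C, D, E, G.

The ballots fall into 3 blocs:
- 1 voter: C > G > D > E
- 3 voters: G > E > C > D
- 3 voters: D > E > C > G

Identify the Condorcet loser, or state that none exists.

none

Pairwise majorities:
C vs D: C preferred on 1+3 = 4 ballots; C wins 4–3.
C vs E: 1 to 6, E.
C vs G: 1+3 = 4 for C, 3 for G — C by 4–3.
D vs E: 1+3 = 4 for D, 3 for E — D by 4–3.
D vs G: D is ranked higher on 3 ballots, G on 4. G wins 4–3.
E vs G: G, 4–3.
Every alternative wins at least one matchup (C beats D; D beats E; E beats C; G beats D), so there is no Condorcet loser.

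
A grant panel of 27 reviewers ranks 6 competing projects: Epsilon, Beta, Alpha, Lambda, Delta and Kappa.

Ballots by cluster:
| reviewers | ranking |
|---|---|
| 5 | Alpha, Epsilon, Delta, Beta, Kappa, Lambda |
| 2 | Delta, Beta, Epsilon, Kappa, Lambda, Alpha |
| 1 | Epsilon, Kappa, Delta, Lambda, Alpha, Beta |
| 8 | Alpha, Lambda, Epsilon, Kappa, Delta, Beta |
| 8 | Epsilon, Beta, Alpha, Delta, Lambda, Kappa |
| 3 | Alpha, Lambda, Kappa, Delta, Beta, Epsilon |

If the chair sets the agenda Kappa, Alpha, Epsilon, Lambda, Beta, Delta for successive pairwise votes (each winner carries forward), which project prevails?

Alpha

Round 1: Kappa vs Alpha — 3–24, Alpha advances.
Round 2: Alpha vs Epsilon — 16–11, Alpha advances.
Round 3: Alpha vs Lambda — 24–3, Alpha advances.
Round 4: Alpha vs Beta — 17–10, Alpha advances.
Round 5: Alpha vs Delta — 24–3, Alpha advances.
Alpha survives the agenda.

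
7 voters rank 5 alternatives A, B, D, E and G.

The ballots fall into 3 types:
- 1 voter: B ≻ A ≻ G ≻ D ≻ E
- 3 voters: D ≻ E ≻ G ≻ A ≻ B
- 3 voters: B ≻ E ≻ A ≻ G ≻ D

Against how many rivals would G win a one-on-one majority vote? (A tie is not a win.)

G against each rival (7 voters):
G–A: A 4–3.
G vs B: B, 4–3.
G vs D: 4 to 3, G.
G vs E: E, 6–1.
G beats D; loses to A, B, E — 1 pairwise win.

1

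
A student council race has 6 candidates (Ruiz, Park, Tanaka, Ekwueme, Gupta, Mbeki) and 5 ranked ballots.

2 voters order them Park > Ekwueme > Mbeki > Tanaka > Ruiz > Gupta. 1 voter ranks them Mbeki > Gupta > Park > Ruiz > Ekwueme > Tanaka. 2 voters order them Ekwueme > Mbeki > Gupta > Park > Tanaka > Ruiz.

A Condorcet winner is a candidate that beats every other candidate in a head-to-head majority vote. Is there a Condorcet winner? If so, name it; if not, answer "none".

none

Pairwise majorities:
Ruiz vs Park: Park, 5–0.
Ruiz vs Tanaka: Tanaka wins 4–1.
Ruiz vs Ekwueme: Ekwueme, 4–1.
Ruiz–Gupta: Gupta 3–2.
Ruiz vs Mbeki: Mbeki wins 5–0.
Park–Tanaka: Park 5–0.
Park–Ekwueme: Park 3–2.
Park–Gupta: Gupta 3–2.
Park vs Mbeki: Mbeki wins 3–2.
Tanaka vs Ekwueme: Ekwueme wins 5–0.
Tanaka–Gupta: Gupta 3–2.
Tanaka vs Mbeki: Mbeki wins 5–0.
Ekwueme vs Gupta: Ekwueme, 4–1.
Ekwueme–Mbeki: Ekwueme 4–1.
Gupta vs Mbeki: Mbeki, 5–0.
Every candidate loses at least once (Ruiz loses to Park; Park loses to Gupta; Tanaka loses to Park; Ekwueme loses to Park; Gupta loses to Ekwueme; Mbeki loses to Ekwueme). The majority relation contains the cycle Park > Ekwueme > Gupta > Park, so there is no Condorcet winner.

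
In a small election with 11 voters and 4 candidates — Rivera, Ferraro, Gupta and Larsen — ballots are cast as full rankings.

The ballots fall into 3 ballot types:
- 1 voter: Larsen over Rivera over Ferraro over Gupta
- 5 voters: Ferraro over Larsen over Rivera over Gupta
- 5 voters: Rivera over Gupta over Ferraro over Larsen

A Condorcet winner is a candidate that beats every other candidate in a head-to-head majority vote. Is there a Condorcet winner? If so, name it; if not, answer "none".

none

Pairwise majorities:
Rivera vs Ferraro: Rivera preferred on 1+5 = 6 ballots; Rivera wins 6–5.
Rivera vs Gupta: 1+5+5 = 11 for Rivera, 0 for Gupta — Rivera by 11–0.
Rivera vs Larsen: Rivera is ranked higher on 5 ballots, Larsen on 6. Larsen wins 6–5.
Ferraro vs Gupta: 6 to 5, Ferraro.
Ferraro vs Larsen: 5+5 = 10 for Ferraro, 1 for Larsen — Ferraro by 10–1.
Gupta vs Larsen: 5 for Gupta, 6 for Larsen — Larsen by 6–5.
Each candidate drops at least one matchup (Rivera loses to Larsen; Ferraro loses to Rivera; Gupta loses to Rivera; Larsen loses to Ferraro); the cycle Rivera > Ferraro > Larsen > Rivera rules out a Condorcet winner.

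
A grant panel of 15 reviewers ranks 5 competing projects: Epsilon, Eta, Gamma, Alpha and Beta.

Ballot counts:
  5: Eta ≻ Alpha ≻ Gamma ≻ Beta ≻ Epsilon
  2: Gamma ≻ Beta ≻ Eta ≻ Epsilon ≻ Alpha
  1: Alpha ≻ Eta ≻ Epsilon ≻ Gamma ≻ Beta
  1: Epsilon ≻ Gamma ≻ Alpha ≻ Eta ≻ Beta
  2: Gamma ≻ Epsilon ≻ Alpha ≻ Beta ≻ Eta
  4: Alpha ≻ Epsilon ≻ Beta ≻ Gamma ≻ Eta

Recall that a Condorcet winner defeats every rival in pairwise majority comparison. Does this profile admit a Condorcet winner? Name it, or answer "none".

Check each pair by majority over 15 ballots:
Epsilon–Eta: Eta 8–7.
Epsilon vs Gamma: Gamma wins 9–6.
Epsilon–Alpha: Alpha 10–5.
Epsilon vs Beta: Epsilon wins 8–7.
Eta vs Gamma: Gamma wins 9–6.
Eta–Alpha: Alpha 8–7.
Eta–Beta: Beta 8–7.
Gamma vs Alpha: Alpha, 10–5.
Gamma vs Beta: Gamma wins 11–4.
Alpha vs Beta: Alpha wins 13–2.
Alpha beats each of Epsilon, Eta, Gamma, Beta — Alpha is the Condorcet winner.

Alpha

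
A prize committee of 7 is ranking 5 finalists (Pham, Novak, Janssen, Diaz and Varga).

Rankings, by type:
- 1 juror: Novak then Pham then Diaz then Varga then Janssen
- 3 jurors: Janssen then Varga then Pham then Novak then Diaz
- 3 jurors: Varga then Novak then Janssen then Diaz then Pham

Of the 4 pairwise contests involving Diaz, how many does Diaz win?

0

Diaz against each rival (7 jurors):
Diaz vs Pham: Diaz is ranked higher on 3 ballots, Pham on 4. Pham wins 4–3.
Diaz vs Novak: Diaz preferred on 0 ballots; Novak wins 7–0.
Diaz vs Janssen: Janssen, 6–1.
Diaz vs Varga: Diaz is ranked higher on 1 ballot, Varga on 6. Varga wins 6–1.
Diaz beats no one; loses to Pham, Novak, Janssen, Varga — 0 pairwise wins.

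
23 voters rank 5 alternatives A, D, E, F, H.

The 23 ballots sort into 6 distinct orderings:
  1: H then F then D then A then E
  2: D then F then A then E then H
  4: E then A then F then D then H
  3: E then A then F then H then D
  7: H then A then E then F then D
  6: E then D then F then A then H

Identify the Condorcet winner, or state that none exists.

E

Check each pair by majority over 23 ballots:
A vs D: A, 14–9.
A–E: E 13–10.
A vs F: A, 14–9.
A vs H: A wins 15–8.
D vs E: E wins 20–3.
D vs F: F, 15–8.
D vs H: D wins 12–11.
E–F: E 20–3.
E vs H: E wins 15–8.
F vs H: F wins 15–8.
E wins every pairwise contest, so E is the Condorcet winner.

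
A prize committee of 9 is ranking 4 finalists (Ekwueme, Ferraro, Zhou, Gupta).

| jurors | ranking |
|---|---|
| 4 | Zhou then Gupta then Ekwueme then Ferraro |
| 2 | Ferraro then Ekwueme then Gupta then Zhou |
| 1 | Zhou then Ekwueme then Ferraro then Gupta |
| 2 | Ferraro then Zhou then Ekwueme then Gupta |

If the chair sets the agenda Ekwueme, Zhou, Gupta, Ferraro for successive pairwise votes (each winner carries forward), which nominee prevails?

Zhou

Round 1: Ekwueme vs Zhou — 2–7, Zhou advances.
Round 2: Zhou vs Gupta — 7–2, Zhou advances.
Round 3: Zhou vs Ferraro — 5–4, Zhou advances.
The agenda winner is Zhou.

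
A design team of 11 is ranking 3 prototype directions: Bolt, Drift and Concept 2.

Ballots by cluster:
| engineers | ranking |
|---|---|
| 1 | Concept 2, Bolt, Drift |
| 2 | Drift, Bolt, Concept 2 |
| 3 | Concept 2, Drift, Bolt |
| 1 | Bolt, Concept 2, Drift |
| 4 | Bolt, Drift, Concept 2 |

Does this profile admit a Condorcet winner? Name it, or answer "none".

Bolt

Head-to-head results (11 engineers):
Bolt vs Drift: 1+1+4 = 6 for Bolt, 5 for Drift — Bolt by 6–5.
Bolt–Concept 2: Bolt 7–4.
Drift vs Concept 2: 2+4 = 6 for Drift, 5 for Concept 2 — Drift by 6–5.
Only Bolt has no losses; Bolt is the Condorcet winner.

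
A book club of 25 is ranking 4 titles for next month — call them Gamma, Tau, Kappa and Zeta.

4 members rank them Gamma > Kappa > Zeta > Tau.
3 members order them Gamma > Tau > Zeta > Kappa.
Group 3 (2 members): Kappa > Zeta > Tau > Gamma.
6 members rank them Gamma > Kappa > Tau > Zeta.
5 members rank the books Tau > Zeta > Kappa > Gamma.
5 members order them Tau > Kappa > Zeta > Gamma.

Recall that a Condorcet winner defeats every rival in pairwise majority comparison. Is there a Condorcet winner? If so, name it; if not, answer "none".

Pairwise majorities:
Gamma vs Tau: Gamma wins 13–12.
Gamma vs Kappa: Gamma, 13–12.
Gamma–Zeta: Gamma 13–12.
Tau vs Kappa: Tau, 13–12.
Tau–Zeta: Tau 19–6.
Kappa vs Zeta: Kappa wins 17–8.
Only Gamma has no losses; Gamma is the Condorcet winner.

Gamma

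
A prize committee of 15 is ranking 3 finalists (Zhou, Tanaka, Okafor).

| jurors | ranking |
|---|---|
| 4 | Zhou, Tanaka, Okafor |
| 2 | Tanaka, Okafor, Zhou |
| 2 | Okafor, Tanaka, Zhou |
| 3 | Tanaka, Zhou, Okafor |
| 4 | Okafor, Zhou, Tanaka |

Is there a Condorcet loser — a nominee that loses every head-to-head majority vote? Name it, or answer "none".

none

Pairwise majorities:
Zhou vs Tanaka: 8 to 7, Zhou.
Zhou vs Okafor: Okafor wins 8–7.
Tanaka vs Okafor: Tanaka wins 9–6.
Each nominee has at least one pairwise win (Zhou beats Tanaka; Tanaka beats Okafor; Okafor beats Zhou) — no Condorcet loser.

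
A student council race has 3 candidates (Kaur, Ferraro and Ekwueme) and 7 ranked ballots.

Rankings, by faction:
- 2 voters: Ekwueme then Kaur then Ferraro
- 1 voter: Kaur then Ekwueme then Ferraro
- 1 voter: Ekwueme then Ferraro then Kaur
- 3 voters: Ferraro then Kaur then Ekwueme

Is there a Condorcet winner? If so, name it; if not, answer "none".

Head-to-head results (7 voters):
Kaur vs Ferraro: Ferraro wins 4–3.
Kaur–Ekwueme: Kaur 4–3.
Ferraro vs Ekwueme: Ekwueme, 4–3.
No candidate is unbeaten: Kaur loses to Ferraro; Ferraro loses to Ekwueme; Ekwueme loses to Kaur. In particular Kaur beats Ekwueme beats Ferraro beats Kaur is a majority cycle — no Condorcet winner exists.

none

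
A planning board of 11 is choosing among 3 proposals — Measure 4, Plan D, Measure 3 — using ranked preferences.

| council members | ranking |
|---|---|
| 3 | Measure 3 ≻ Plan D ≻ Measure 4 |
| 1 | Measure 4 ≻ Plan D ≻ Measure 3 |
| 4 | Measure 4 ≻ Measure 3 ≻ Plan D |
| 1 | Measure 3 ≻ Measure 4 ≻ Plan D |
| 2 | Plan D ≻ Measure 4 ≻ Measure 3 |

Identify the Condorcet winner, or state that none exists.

Measure 4

Check each pair by majority over 11 ballots:
Measure 4 vs Plan D: Measure 4 preferred on 1+4+1 = 6 ballots; Measure 4 wins 6–5.
Measure 4 vs Measure 3: Measure 4 preferred on 1+4+2 = 7 ballots; Measure 4 wins 7–4.
Plan D vs Measure 3: 3 to 8, Measure 3.
Measure 4 defeats every rival head-to-head and is the Condorcet winner.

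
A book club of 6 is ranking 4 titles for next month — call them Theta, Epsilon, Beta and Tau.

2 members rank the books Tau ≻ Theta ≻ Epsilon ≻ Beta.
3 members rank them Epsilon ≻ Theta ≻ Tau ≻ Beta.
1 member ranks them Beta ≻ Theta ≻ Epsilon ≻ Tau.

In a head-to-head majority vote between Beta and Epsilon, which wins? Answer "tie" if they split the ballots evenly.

Ballots ranking Beta above Epsilon: 1.
Ballots ranking Epsilon above Beta: 6 − 1 = 5.
Epsilon wins the head-to-head 5–1.

Epsilon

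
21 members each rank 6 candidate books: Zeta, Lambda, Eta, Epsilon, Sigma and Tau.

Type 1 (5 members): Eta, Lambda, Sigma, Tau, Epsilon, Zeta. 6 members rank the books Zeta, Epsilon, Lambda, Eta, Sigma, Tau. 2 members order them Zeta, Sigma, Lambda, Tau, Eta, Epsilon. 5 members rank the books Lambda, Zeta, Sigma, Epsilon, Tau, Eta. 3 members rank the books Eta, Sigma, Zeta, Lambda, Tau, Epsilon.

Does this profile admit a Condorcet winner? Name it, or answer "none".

Check each pair by majority over 21 ballots:
Zeta vs Lambda: Zeta wins 11–10.
Zeta vs Eta: 13 to 8, Zeta.
Zeta vs Epsilon: Zeta is ranked higher on 6+2+5+3 = 16 ballots, Epsilon on 5. Zeta wins 16–5.
Zeta vs Sigma: Zeta, 13–8.
Zeta vs Tau: Zeta wins 16–5.
Lambda vs Eta: Lambda wins 13–8.
Lambda vs Epsilon: Lambda wins 15–6.
Lambda–Sigma: Lambda 16–5.
Lambda–Tau: Lambda 21–0.
Eta vs Epsilon: Eta is ranked higher on 5+2+3 = 10 ballots, Epsilon on 11. Epsilon wins 11–10.
Eta vs Sigma: 5+6+3 = 14 for Eta, 7 for Sigma — Eta by 14–7.
Eta vs Tau: Eta, 14–7.
Epsilon vs Sigma: 6 for Epsilon, 15 for Sigma — Sigma by 15–6.
Epsilon vs Tau: Epsilon wins 11–10.
Sigma vs Tau: Sigma wins 21–0.
Zeta beats each of Lambda, Eta, Epsilon, Sigma, Tau — Zeta is the Condorcet winner.

Zeta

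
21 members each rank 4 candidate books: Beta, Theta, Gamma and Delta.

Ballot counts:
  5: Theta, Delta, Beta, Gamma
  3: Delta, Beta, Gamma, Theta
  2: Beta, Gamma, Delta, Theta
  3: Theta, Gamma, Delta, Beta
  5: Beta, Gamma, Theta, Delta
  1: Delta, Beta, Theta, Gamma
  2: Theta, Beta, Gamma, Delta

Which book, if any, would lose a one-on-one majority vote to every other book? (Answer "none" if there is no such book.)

Pairwise majorities:
Beta vs Theta: 11 to 10, Beta.
Beta vs Gamma: Beta wins 18–3.
Beta vs Delta: Beta preferred on 2+5+2 = 9 ballots; Delta wins 12–9.
Theta vs Gamma: 5+3+1+2 = 11 for Theta, 10 for Gamma — Theta by 11–10.
Theta vs Delta: Theta preferred on 5+3+5+2 = 15 ballots; Theta wins 15–6.
Gamma–Delta: Gamma 12–9.
Every book wins at least one matchup (Beta beats Theta; Theta beats Gamma; Gamma beats Delta; Delta beats Beta), so there is no Condorcet loser.

none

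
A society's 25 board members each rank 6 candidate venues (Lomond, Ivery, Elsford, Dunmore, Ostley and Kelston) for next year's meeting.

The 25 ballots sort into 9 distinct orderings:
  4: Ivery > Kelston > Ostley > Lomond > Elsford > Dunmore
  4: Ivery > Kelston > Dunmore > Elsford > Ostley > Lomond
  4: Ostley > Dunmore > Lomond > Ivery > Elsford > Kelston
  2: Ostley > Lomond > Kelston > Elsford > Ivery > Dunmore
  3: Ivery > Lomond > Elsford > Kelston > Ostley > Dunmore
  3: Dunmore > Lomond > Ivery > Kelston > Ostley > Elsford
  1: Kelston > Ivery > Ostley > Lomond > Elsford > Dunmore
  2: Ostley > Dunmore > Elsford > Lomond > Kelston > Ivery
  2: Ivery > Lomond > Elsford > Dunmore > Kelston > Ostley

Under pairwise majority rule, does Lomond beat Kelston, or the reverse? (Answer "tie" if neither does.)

Ballots ranking Lomond above Kelston: 4 + 2 + 3 + 3 + 2 + 2 = 16.
Ballots ranking Kelston above Lomond: 25 − 16 = 9.
Lomond wins the head-to-head 16–9.

Lomond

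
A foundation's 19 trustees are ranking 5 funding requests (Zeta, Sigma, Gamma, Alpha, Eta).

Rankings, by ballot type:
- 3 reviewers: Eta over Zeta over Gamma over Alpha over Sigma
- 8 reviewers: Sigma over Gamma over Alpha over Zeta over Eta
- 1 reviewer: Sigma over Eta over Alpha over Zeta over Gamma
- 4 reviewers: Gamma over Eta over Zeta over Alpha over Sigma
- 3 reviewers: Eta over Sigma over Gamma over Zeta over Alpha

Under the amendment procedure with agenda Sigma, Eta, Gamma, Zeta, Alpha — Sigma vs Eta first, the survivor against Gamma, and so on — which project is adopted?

Round 1: Sigma vs Eta — 9–10, Eta advances.
Round 2: Eta vs Gamma — 7–12, Gamma advances.
Round 3: Gamma vs Zeta — 15–4, Gamma advances.
Round 4: Gamma vs Alpha — 18–1, Gamma advances.
The agenda winner is Gamma.

Gamma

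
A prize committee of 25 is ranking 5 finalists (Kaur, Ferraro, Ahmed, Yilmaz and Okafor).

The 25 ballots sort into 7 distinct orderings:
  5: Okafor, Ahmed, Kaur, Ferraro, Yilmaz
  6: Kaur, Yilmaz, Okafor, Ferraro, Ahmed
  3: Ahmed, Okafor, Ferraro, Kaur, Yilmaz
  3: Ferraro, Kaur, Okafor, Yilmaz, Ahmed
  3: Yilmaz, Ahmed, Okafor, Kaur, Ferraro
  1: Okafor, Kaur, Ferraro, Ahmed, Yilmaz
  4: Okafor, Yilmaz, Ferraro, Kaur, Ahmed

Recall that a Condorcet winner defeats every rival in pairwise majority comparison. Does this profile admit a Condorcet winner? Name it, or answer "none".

Check each pair by majority over 25 ballots:
Kaur vs Ferraro: Kaur, 15–10.
Kaur vs Ahmed: Kaur wins 14–11.
Kaur vs Yilmaz: Kaur, 18–7.
Kaur vs Okafor: Okafor wins 16–9.
Ferraro vs Ahmed: Ferraro wins 14–11.
Ferraro vs Yilmaz: Yilmaz, 13–12.
Ferraro–Okafor: Okafor 22–3.
Ahmed vs Yilmaz: Yilmaz wins 16–9.
Ahmed vs Okafor: Okafor, 19–6.
Yilmaz vs Okafor: Okafor wins 16–9.
Okafor defeats every rival head-to-head and is the Condorcet winner.

Okafor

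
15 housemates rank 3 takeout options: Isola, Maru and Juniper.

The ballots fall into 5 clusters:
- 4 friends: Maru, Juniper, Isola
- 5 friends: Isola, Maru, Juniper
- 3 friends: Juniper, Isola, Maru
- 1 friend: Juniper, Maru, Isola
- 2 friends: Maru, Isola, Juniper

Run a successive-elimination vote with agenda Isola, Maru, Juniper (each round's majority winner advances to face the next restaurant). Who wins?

Juniper

Round 1: Isola vs Maru — 8–7, Isola advances.
Round 2: Isola vs Juniper — 7–8, Juniper advances.
The agenda winner is Juniper.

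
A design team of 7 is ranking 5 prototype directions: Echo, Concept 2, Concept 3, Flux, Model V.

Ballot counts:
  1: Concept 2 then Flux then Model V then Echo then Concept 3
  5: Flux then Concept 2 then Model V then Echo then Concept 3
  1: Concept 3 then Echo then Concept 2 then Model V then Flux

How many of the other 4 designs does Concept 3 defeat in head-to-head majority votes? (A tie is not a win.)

Concept 3 against each rival (7 engineers):
Concept 3–Echo: Echo 6–1.
Concept 3–Concept 2: Concept 2 6–1.
Concept 3 vs Flux: Concept 3 is ranked higher on 1 ballot, Flux on 6. Flux wins 6–1.
Concept 3 vs Model V: Model V wins 6–1.
Concept 3 beats no one; loses to Echo, Concept 2, Flux, Model V — 0 pairwise wins.

0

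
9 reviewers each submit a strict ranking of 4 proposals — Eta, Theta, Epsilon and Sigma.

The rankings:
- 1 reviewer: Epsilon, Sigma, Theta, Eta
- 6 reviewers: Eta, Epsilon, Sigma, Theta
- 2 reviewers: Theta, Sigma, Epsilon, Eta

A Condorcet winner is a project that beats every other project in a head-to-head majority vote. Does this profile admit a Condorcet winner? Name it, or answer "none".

Eta

Check each pair by majority over 9 ballots:
Eta vs Theta: Eta, 6–3.
Eta vs Epsilon: 6 to 3, Eta.
Eta–Sigma: Eta 6–3.
Theta vs Epsilon: Theta is ranked higher on 2 ballots, Epsilon on 7. Epsilon wins 7–2.
Theta–Sigma: Sigma 7–2.
Epsilon vs Sigma: Epsilon is ranked higher on 1+6 = 7 ballots, Sigma on 2. Epsilon wins 7–2.
Eta wins every pairwise contest, so Eta is the Condorcet winner.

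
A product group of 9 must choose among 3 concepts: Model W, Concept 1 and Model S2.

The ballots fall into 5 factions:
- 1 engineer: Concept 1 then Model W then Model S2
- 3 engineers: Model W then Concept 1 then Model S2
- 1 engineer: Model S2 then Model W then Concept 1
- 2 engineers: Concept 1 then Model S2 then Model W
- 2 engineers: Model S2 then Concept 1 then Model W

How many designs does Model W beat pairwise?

Model W against each rival (9 engineers):
Model W vs Concept 1: 4 to 5, Concept 1.
Model W–Model S2: Model S2 5–4.
Model W beats no one; loses to Concept 1, Model S2 — 0 pairwise wins.

0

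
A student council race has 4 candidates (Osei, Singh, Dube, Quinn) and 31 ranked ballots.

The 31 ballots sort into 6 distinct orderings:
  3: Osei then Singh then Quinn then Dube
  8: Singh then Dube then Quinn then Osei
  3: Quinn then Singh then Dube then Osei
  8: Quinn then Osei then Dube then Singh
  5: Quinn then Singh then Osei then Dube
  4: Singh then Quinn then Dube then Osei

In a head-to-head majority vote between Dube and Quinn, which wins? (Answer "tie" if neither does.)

Quinn

Ballots ranking Dube above Quinn: 8.
Ballots ranking Quinn above Dube: 31 − 8 = 23.
Quinn wins the head-to-head 23–8.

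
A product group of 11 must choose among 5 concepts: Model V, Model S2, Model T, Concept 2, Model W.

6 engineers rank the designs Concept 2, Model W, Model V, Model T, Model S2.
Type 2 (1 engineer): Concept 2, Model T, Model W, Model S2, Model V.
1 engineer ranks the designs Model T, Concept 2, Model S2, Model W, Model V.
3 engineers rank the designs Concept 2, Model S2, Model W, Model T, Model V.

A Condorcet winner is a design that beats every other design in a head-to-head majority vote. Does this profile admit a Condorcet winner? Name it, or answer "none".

Concept 2

Head-to-head results (11 engineers):
Model V vs Model S2: 6 to 5, Model V.
Model V vs Model T: Model V is ranked higher on 6 ballots, Model T on 5. Model V wins 6–5.
Model V vs Concept 2: 0 for Model V, 11 for Concept 2 — Concept 2 by 11–0.
Model V vs Model W: Model V preferred on 0 ballots; Model W wins 11–0.
Model S2 vs Model T: Model S2 is ranked higher on 3 ballots, Model T on 8. Model T wins 8–3.
Model S2 vs Concept 2: 0 for Model S2, 11 for Concept 2 — Concept 2 by 11–0.
Model S2 vs Model W: 1+3 = 4 for Model S2, 7 for Model W — Model W by 7–4.
Model T vs Concept 2: Model T is ranked higher on 1 ballot, Concept 2 on 10. Concept 2 wins 10–1.
Model T vs Model W: Model T preferred on 1+1 = 2 ballots; Model W wins 9–2.
Concept 2 vs Model W: Concept 2 is ranked higher on 6+1+1+3 = 11 ballots, Model W on 0. Concept 2 wins 11–0.
Only Concept 2 has no losses; Concept 2 is the Condorcet winner.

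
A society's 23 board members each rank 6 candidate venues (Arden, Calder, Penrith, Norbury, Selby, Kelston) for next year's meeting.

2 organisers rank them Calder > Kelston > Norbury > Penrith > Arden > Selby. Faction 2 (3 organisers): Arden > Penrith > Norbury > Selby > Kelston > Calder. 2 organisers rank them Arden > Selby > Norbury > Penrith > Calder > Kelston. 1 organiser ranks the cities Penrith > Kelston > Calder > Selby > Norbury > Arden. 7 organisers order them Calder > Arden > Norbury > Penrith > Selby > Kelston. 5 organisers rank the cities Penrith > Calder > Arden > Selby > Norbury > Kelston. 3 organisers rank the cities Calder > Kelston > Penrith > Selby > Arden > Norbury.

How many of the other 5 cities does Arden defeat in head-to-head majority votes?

4

Arden against each rival (23 organisers):
Arden–Calder: Calder 18–5.
Arden vs Penrith: Arden wins 12–11.
Arden vs Norbury: Arden is ranked higher on 3+2+7+5+3 = 20 ballots, Norbury on 3. Arden wins 20–3.
Arden vs Selby: Arden wins 19–4.
Arden vs Kelston: Arden, 17–6.
Arden beats Penrith, Norbury, Selby, Kelston; loses to Calder — 4 pairwise wins.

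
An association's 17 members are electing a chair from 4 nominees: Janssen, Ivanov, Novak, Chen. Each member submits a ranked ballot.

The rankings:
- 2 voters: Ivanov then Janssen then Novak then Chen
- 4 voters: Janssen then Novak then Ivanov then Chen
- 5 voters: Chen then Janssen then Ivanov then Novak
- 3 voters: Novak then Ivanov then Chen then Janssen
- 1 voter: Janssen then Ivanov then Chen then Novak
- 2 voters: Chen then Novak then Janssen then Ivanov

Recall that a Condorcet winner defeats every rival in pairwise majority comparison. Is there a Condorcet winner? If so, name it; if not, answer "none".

none

Pairwise majorities:
Janssen vs Ivanov: Janssen preferred on 4+5+1+2 = 12 ballots; Janssen wins 12–5.
Janssen vs Novak: Janssen, 12–5.
Janssen vs Chen: Chen, 10–7.
Ivanov vs Novak: Novak wins 9–8.
Ivanov vs Chen: Ivanov is ranked higher on 2+4+3+1 = 10 ballots, Chen on 7. Ivanov wins 10–7.
Novak vs Chen: Novak wins 9–8.
No candidate is unbeaten: Janssen loses to Chen; Ivanov loses to Janssen; Novak loses to Janssen; Chen loses to Ivanov. In particular Janssen → Ivanov → Chen → Janssen is a majority cycle — no Condorcet winner exists.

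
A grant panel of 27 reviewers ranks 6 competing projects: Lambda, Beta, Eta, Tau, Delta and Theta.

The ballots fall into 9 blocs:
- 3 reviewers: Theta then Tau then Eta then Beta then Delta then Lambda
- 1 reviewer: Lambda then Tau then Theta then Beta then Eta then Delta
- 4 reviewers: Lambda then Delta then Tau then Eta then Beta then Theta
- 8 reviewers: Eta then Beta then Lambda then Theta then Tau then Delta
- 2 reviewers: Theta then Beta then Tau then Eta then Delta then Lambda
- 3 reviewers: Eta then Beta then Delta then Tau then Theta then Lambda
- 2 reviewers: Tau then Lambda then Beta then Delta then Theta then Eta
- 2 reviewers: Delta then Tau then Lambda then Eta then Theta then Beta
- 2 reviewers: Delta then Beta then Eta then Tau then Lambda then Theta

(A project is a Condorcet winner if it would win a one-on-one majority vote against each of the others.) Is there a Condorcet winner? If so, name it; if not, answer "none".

Check each pair by majority over 27 ballots:
Lambda vs Beta: 9 to 18, Beta.
Lambda vs Eta: Lambda is ranked higher on 1+4+2+2 = 9 ballots, Eta on 18. Eta wins 18–9.
Lambda vs Tau: Lambda preferred on 1+4+8 = 13 ballots; Tau wins 14–13.
Lambda vs Delta: Lambda is ranked higher on 1+4+8+2 = 15 ballots, Delta on 12. Lambda wins 15–12.
Lambda vs Theta: Lambda preferred on 1+4+8+2+2+2 = 19 ballots; Lambda wins 19–8.
Beta vs Eta: Beta is ranked higher on 1+2+2+2 = 7 ballots, Eta on 20. Eta wins 20–7.
Beta vs Tau: 15 to 12, Beta.
Beta vs Delta: 19 to 8, Beta.
Beta vs Theta: 4+8+3+2+2 = 19 for Beta, 8 for Theta — Beta by 19–8.
Eta vs Tau: 13 to 14, Tau.
Eta vs Delta: Eta preferred on 3+1+8+2+3 = 17 ballots; Eta wins 17–10.
Eta vs Theta: Eta preferred on 4+8+3+2+2 = 19 ballots; Eta wins 19–8.
Tau vs Delta: Tau is ranked higher on 3+1+8+2+2 = 16 ballots, Delta on 11. Tau wins 16–11.
Tau vs Theta: Tau preferred on 1+4+3+2+2+2 = 14 ballots; Tau wins 14–13.
Delta vs Theta: 13 to 14, Theta.
Every project loses at least once (Lambda loses to Beta; Beta loses to Eta; Eta loses to Tau; Tau loses to Beta; Delta loses to Lambda; Theta loses to Lambda). The majority relation contains the cycle Beta > Tau > Eta > Beta, so there is no Condorcet winner.

none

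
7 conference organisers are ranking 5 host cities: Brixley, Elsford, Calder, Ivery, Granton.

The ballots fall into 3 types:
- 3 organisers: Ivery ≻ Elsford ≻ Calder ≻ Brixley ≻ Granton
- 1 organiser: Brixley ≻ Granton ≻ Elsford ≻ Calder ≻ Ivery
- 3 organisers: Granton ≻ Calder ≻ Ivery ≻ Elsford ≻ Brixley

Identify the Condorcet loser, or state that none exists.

none

Head-to-head results (7 organisers):
Brixley vs Elsford: Brixley preferred on 1 ballot; Elsford wins 6–1.
Brixley vs Calder: Calder, 6–1.
Brixley vs Ivery: 1 for Brixley, 6 for Ivery — Ivery by 6–1.
Brixley vs Granton: Brixley is ranked higher on 3+1 = 4 ballots, Granton on 3. Brixley wins 4–3.
Elsford vs Calder: Elsford is ranked higher on 3+1 = 4 ballots, Calder on 3. Elsford wins 4–3.
Elsford vs Ivery: Ivery wins 6–1.
Elsford vs Granton: Granton, 4–3.
Calder vs Ivery: Calder wins 4–3.
Calder vs Granton: Granton, 4–3.
Ivery vs Granton: Ivery is ranked higher on 3 ballots, Granton on 4. Granton wins 4–3.
No city is winless: Brixley beats Granton; Elsford beats Brixley; Calder beats Brixley; Ivery beats Brixley; Granton beats Elsford. There is no Condorcet loser.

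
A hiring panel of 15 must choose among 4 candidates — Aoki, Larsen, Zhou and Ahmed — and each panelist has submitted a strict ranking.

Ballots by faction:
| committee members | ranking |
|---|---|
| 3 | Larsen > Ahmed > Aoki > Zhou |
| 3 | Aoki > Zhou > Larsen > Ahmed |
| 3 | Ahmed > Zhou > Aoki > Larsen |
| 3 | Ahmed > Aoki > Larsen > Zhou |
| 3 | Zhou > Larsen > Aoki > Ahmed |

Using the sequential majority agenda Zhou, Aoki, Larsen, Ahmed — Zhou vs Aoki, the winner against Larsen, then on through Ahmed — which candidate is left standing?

Ahmed

Round 1: Zhou vs Aoki — 6–9, Aoki advances.
Round 2: Aoki vs Larsen — 9–6, Aoki advances.
Round 3: Aoki vs Ahmed — 6–9, Ahmed advances.
Ahmed survives the agenda.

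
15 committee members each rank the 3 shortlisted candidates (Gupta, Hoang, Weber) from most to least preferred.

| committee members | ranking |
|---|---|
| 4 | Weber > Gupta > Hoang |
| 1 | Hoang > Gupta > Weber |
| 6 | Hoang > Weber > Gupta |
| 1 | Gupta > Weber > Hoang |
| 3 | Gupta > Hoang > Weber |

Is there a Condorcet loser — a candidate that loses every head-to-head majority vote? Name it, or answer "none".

none

Head-to-head results (15 committee members):
Gupta vs Hoang: Gupta, 8–7.
Gupta vs Weber: 1+1+3 = 5 for Gupta, 10 for Weber — Weber by 10–5.
Hoang vs Weber: Hoang wins 10–5.
No candidate is winless: Gupta beats Hoang; Hoang beats Weber; Weber beats Gupta. There is no Condorcet loser.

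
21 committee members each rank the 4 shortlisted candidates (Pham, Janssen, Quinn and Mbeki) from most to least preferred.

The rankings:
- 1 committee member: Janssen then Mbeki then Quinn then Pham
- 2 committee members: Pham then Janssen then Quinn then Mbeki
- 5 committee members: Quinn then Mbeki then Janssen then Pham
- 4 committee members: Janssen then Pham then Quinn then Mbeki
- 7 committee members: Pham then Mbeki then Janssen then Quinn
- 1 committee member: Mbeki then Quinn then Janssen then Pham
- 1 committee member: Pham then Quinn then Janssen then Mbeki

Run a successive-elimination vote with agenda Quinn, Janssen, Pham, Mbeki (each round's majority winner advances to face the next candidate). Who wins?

Round 1: Quinn vs Janssen — 7–14, Janssen advances.
Round 2: Janssen vs Pham — 11–10, Janssen advances.
Round 3: Janssen vs Mbeki — 8–13, Mbeki advances.
Mbeki survives the agenda.

Mbeki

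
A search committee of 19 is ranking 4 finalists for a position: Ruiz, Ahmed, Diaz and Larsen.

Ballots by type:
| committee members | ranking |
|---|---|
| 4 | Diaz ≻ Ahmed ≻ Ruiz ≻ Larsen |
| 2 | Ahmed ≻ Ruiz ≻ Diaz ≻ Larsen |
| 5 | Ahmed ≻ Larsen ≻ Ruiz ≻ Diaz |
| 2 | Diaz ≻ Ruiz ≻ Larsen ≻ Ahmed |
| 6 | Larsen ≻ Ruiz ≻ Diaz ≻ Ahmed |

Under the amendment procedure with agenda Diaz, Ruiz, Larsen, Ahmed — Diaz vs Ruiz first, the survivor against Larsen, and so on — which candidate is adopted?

Round 1: Diaz vs Ruiz — 6–13, Ruiz advances.
Round 2: Ruiz vs Larsen — 8–11, Larsen advances.
Round 3: Larsen vs Ahmed — 8–11, Ahmed advances.
Ahmed survives the agenda.

Ahmed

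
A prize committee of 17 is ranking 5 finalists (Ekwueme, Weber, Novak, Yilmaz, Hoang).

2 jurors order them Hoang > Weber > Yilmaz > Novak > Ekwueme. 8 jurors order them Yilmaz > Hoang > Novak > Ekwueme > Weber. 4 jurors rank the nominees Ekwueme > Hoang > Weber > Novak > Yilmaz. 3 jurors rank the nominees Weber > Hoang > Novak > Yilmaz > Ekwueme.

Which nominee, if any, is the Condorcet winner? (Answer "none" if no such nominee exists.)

Hoang

Head-to-head results (17 jurors):
Ekwueme vs Weber: Ekwueme wins 12–5.
Ekwueme vs Novak: Novak wins 13–4.
Ekwueme vs Yilmaz: Yilmaz, 13–4.
Ekwueme vs Hoang: Hoang, 13–4.
Weber vs Novak: Weber, 9–8.
Weber vs Yilmaz: Weber, 9–8.
Weber vs Hoang: Hoang wins 14–3.
Novak–Yilmaz: Yilmaz 10–7.
Novak vs Hoang: Hoang wins 17–0.
Yilmaz–Hoang: Hoang 9–8.
Hoang defeats every rival head-to-head and is the Condorcet winner.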